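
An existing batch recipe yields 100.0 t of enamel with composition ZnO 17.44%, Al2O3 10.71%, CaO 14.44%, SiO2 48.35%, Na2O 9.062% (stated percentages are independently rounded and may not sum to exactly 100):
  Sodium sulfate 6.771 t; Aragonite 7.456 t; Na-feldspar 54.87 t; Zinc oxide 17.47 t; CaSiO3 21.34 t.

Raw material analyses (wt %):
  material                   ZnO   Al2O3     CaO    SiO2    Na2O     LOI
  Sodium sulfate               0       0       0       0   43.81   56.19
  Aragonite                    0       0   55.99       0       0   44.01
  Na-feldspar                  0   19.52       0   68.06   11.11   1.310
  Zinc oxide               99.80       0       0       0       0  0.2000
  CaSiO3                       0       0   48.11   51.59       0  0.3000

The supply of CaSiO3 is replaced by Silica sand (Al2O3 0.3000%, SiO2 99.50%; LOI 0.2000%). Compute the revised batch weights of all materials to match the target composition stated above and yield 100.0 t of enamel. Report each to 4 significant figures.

All internal work holds full float precision in all steps; working values are printed (rounded to 4 significant digits) in the printout; each reported value includes exactly one rounding; the derived quantities are carried from the batch weights per 100.0 t of glass in full precision (the totals, the five compositions, yield, glass mass, LOI) exactly as printed in problem or answer.
Per-oxide target masses for 100.0 t enamel:
  ZnO: 17.44% × 100.0 = 17.44 t
  Al2O3: 10.71% × 100.0 = 10.71 t
  CaO: 14.44% × 100.0 = 14.44 t
  SiO2: 48.35% × 100.0 = 48.35 t
  Na2O: 9.062% × 100.0 = 9.062 t
Verifying the oxide balance given the weights on record, versus the basis set out (every target is met by its sum once rounding is allowed for):
  ZnO: 17.47·0.9980 = 17.44 t (target 17.44 t)
  Al2O3: 54.69·0.1952 + 11.18·0.003000 = 10.71 t (target 10.71 t)
  CaO: 25.79·0.5599 = 14.44 t (target 14.44 t)
  SiO2: 54.69·0.6806 + 11.18·0.9950 = 48.35 t (target 48.35 t)
  Na2O: 6.814·0.4381 + 54.69·0.1111 = 9.061 t (target 9.062 t)
Glass-mass sanity pass: batch total minus LOI = 99.99 t (oxide target masses add up to 100.0 t; stated basis 100.0 t — deltas are rounding alone).
Whole-batch sum: Σ batch = 115.9 t; LOI loss = Σ batch·LOI = 15.95 t; yield = glass ÷ total batch = 86.24%.

Revised batch per 100.0 t enamel:
  Sodium sulfate: 6.814 t
  Aragonite: 25.79 t
  Na-feldspar: 54.69 t
  Zinc oxide: 17.47 t
  Silica sand: 11.18 t
Total batch = 115.9 t; LOI loss = 15.95 t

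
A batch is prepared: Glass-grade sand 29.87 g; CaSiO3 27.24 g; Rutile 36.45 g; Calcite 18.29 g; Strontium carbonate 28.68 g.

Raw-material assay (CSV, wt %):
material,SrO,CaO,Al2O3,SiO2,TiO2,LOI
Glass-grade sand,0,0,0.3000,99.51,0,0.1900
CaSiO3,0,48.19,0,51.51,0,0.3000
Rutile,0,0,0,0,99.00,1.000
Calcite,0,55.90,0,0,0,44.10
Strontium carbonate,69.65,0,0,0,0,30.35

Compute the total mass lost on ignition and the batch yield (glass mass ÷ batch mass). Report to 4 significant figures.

LOI loss = 17.27 g; glass = 123.3 g; yield = 87.71%

Values along the way are printed, rounded to four significant figures, when written out — all arithmetic maintains full float precision from start to finish; each reported result is rounded exactly once. Derived quantities are rebuilt in full float precision (five oxide percentages, totals, the yield, LOI, glass mass) from the weighed amounts for 123.3 g of glass, as set out in problem or answer.
Each material's LOI contribution:
  Glass-grade sand: 29.87 × 0.001900 = 0.05675 g
  CaSiO3: 27.24 × 0.003000 = 0.08172 g
  Rutile: 36.45 × 0.01000 = 0.3645 g
  Calcite: 18.29 × 0.4410 = 8.066 g
  Strontium carbonate: 28.68 × 0.3035 = 8.704 g
Total LOI = 17.27 g
Glass = batch − LOI = 140.5 − 17.27 = 123.3 g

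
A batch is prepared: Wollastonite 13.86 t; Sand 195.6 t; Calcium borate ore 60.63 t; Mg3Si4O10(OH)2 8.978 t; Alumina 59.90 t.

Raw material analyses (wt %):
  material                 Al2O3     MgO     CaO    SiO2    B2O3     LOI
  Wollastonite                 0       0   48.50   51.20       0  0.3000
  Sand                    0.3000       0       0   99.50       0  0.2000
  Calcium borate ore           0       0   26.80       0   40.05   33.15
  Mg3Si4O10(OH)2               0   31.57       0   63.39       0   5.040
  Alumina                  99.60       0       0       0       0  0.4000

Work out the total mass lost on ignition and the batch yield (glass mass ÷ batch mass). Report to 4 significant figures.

LOI loss = 21.22 t; glass = 317.7 t; yield = 93.74%

The whole derivation carries full precision at all times; mid-chain values are printed rounded off to 4 significant digits in the printout — every reported value takes just one rounding; derived quantities, which include totals, glass mass, the five compositions, the yield, LOI, are rebuilt in full float precision, as quoted within the problem or answer text, using the weight values for 317.7 t of glass.
Each material's LOI contribution:
  Wollastonite: 13.86 × 0.003000 = 0.04158 t
  Sand: 195.6 × 0.002000 = 0.3912 t
  Calcium borate ore: 60.63 × 0.3315 = 20.10 t
  Mg3Si4O10(OH)2: 8.978 × 0.05040 = 0.4525 t
  Alumina: 59.90 × 0.004000 = 0.2396 t
Total LOI = 21.22 t
Glass = batch − LOI = 339.0 − 21.22 = 317.7 t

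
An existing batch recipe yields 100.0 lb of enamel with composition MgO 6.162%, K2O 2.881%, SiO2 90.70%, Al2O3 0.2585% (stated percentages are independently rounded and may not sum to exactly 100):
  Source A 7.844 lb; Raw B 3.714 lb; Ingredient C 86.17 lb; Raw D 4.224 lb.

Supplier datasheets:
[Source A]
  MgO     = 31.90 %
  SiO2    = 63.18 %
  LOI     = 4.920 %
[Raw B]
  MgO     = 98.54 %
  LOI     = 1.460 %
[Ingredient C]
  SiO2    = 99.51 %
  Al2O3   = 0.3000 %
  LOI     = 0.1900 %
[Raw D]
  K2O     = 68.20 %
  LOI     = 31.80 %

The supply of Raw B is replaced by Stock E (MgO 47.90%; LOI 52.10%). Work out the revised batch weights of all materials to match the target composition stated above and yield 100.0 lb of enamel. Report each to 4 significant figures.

Intermediates appear rounded to four significant figures at each printed step — the working math holds full precision through every step. Every reported value receives exactly one rounding — all derived quantities, including totals, the four compositions, net glass mass, LOI, the yield, are computed starting from the weights at 100.0 lb of glass at exact precision exactly as shown in either problem or answer.
Per-oxide target masses for 100.0 lb enamel:
  MgO: 6.162% × 100.0 = 6.162 lb
  K2O: 2.881% × 100.0 = 2.881 lb
  SiO2: 90.70% × 100.0 = 90.70 lb
  Al2O3: 0.2585% × 100.0 = 0.2585 lb
Balance tally, oxide-wise, given the weights on record, versus the basis set out (each sum matches its target mass once rounding is allowed for):
  MgO: 7.844·0.3190 + 7.641·0.4790 = 6.162 lb (target 6.162 lb)
  K2O: 4.224·0.6820 = 2.881 lb (target 2.881 lb)
  SiO2: 7.844·0.6318 + 86.17·0.9951 = 90.70 lb (target 90.70 lb)
  Al2O3: 86.17·0.003000 = 0.2585 lb (target 0.2585 lb)
Consistency of the glass mass: total charge less LOI = 100.0 lb (summing oxide targets gives 100.0 lb; the stated basis being 100.0 lb — rounding explains the deltas).
Whole-batch sum: Σ batch = 105.9 lb; LOI loss = Σ batch·LOI = 5.874 lb; as yield: glass ÷ batch → 94.45%.

Revised batch per 100.0 lb enamel:
  Source A: 7.844 lb
  Stock E: 7.641 lb
  Ingredient C: 86.17 lb
  Raw D: 4.224 lb
Total batch = 105.9 lb; LOI loss = 5.874 lb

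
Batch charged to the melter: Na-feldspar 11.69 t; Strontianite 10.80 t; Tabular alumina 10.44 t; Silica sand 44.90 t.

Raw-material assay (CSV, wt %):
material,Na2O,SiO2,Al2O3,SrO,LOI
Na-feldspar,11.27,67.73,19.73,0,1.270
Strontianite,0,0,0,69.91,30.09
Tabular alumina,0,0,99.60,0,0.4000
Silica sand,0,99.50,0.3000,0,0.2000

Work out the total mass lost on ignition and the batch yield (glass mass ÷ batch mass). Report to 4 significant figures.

LOI loss = 3.530 t; glass = 74.30 t; yield = 95.46%

Values along the way are shown (rounded to four significant digits) as written — all arithmetic keeps full float precision from start to finish — each reported value includes exactly one rounding; all derived quantities, which include net glass mass, yield, totals, ignition loss, four oxide percentages, are rebuilt in full precision, as set out in question or answer, starting from the weights for 74.30 t of glass.
Loss on ignition, line by line:
  Na-feldspar: 11.69 × 0.01270 = 0.1485 t
  Strontianite: 10.80 × 0.3009 = 3.250 t
  Tabular alumina: 10.44 × 0.004000 = 0.04176 t
  Silica sand: 44.90 × 0.002000 = 0.08980 t
Total LOI = 3.530 t
Glass = batch − LOI = 77.83 − 3.530 = 74.30 t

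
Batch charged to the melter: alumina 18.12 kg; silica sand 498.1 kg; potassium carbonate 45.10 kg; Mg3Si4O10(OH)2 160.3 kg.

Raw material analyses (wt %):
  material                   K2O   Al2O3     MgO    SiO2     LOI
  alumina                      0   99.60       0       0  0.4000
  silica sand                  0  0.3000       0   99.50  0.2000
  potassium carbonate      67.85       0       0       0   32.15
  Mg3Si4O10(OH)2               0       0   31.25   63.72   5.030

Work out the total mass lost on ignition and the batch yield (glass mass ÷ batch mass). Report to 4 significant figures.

All internal work runs at full float precision from first step to last. In-progress results are shown rounded off to 4 significant digits across the worked steps; exactly one rounding goes into each reported number; all derived quantities, including the four compositions, the yield, net glass mass, LOI, totals, are carried from the batch weights at 698.0 kg of glass in full float precision as given in problem or answer.
Ignition loss by material:
  alumina: 18.12 × 0.004000 = 0.07248 kg
  silica sand: 498.1 × 0.002000 = 0.9962 kg
  potassium carbonate: 45.10 × 0.3215 = 14.50 kg
  Mg3Si4O10(OH)2: 160.3 × 0.05030 = 8.063 kg
Total LOI = 23.63 kg
Glass = batch − LOI = 721.6 − 23.63 = 698.0 kg

LOI loss = 23.63 kg; glass = 698.0 kg; yield = 96.73%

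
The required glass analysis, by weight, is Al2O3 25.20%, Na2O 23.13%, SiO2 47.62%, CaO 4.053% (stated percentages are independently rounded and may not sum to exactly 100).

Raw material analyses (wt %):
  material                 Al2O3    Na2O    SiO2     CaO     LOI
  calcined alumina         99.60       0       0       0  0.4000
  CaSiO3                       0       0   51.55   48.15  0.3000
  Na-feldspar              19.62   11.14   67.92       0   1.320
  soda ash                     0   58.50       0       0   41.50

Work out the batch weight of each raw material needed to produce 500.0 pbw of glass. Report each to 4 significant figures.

Batch per 500.0 pbw glass:
  calcined alumina: 63.74 pbw
  CaSiO3: 42.09 pbw
  Na-feldspar: 318.6 pbw
  soda ash: 137.0 pbw
Total batch = 561.4 pbw; LOI loss = 61.44 pbw; yield = 89.06%

Values along the way appear (rounded to four significant figures) on the page; full precision is maintained in all steps; every reported result carries a single rounding; the derived quantities (net glass mass, LOI, the yield, totals, four oxide percentages) are computed starting from the weights on 500.0 pbw of glass at full float precision, as quoted within problem or answer.
The oxide mass targets at 500.0 pbw glass:
  Al2O3: 25.20% × 500.0 = 126.0 pbw
  Na2O: 23.13% × 500.0 = 115.6 pbw
  SiO2: 47.62% × 500.0 = 238.1 pbw
  CaO: 4.053% × 500.0 = 20.26 pbw
Mass-balance tally per oxide applying the batch weights above, for the quoted basis mass (oxide sums agree with the targets within answer rounding):
  Al2O3: 63.74·0.9960 + 318.6·0.1962 = 126.0 pbw (target 126.0 pbw)
  Na2O: 318.6·0.1114 + 137.0·0.5850 = 115.6 pbw (target 115.6 pbw)
  SiO2: 42.09·0.5155 + 318.6·0.6792 = 238.1 pbw (target 238.1 pbw)
  CaO: 42.09·0.4815 = 20.27 pbw (target 20.26 pbw)
Auditing the glass mass value: net batch after ignition = 500.0 pbw (the Σ of target masses is 500.0 pbw; stated basis 500.0 pbw — any gap is answer rounding).
Batch grand total — Σ batch = 561.4 pbw; the LOI term Σ batch·LOI equals 61.44 pbw; as yield: glass ÷ batch → 89.06%.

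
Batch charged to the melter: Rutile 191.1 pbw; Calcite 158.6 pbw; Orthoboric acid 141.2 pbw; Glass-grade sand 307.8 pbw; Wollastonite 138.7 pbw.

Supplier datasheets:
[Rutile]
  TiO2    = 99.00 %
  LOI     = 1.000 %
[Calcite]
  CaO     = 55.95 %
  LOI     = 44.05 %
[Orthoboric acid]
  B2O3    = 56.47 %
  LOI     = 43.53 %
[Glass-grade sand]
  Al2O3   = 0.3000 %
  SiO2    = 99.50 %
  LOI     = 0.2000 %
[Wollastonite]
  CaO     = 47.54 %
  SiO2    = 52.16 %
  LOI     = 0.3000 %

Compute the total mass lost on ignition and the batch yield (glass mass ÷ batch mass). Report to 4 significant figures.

The intermediate values are shown, rounded to 4 significant figures, between the steps — all arithmetic carries full float precision at each step. A single rounding yields every reported figure — the derived quantities, which include the five compositions, totals, glass mass, yield, LOI, are computed at exact precision, as quoted within the question or the answer, using the weight values at 803.1 pbw of glass.
LOI of each material in turn:
  Rutile: 191.1 × 0.01000 = 1.911 pbw
  Calcite: 158.6 × 0.4405 = 69.86 pbw
  Orthoboric acid: 141.2 × 0.4353 = 61.46 pbw
  Glass-grade sand: 307.8 × 0.002000 = 0.6156 pbw
  Wollastonite: 138.7 × 0.003000 = 0.4161 pbw
Total LOI = 134.3 pbw
Glass = batch − LOI = 937.4 − 134.3 = 803.1 pbw

LOI loss = 134.3 pbw; glass = 803.1 pbw; yield = 85.68%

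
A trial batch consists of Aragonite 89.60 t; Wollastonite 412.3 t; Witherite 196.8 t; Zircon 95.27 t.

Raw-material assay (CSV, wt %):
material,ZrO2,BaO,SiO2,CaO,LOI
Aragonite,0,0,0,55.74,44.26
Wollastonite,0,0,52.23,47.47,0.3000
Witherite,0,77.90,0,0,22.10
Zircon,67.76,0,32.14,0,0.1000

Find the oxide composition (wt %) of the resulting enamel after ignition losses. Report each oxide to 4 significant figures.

Each numeric step carries full precision at every stage. Intermediates are shown rounded to four significant digits within the worked lines; exactly one rounding lands on each reported figure; all derived quantities, including LOI, the totals, yield, net glass mass, four oxide percentages, are recomputed from the weighed amounts on 709.5 t of glass at full float precision, as written in question or answer.
Per-oxide mass from batch:
  ZrO2: 95.27·0.6776 = 64.55 t
  BaO: 196.8·0.7790 = 153.3 t
  SiO2: 412.3·0.5223 + 95.27·0.3214 = 246.0 t
  CaO: 89.60·0.5574 + 412.3·0.4747 = 245.7 t
LOI: 89.60·0.4426 + 412.3·0.003000 + 196.8·0.2210 + 95.27·0.001000 = 84.48 t
batch − LOI leaves glass = 794.0 − 84.48 = 709.5 t (the oxide masses sum to this)
percent share: oxide ÷ glass, ×100

Glass mass = 709.5 t (batch 794.0 − LOI 84.48).
Composition: ZrO2 9.099%, BaO 21.61%, SiO2 34.67%, CaO 34.63%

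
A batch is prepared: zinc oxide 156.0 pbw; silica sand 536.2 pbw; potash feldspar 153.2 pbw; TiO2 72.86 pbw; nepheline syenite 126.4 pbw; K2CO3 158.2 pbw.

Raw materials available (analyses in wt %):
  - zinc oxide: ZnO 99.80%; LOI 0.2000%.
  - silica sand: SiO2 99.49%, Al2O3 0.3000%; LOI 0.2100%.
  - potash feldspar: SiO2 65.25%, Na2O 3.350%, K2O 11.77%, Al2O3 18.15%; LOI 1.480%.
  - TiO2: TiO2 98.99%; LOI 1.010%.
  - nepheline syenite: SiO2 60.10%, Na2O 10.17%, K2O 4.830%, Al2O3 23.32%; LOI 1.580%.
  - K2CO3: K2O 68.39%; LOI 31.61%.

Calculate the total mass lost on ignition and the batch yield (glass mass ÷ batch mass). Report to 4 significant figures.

LOI loss = 56.45 pbw; glass = 1146 pbw; yield = 95.31%

All internal work carries exact precision in every operation. Intermediates appear (rounded to four significant digits) at each printed step — each reported number takes exactly one rounding. All derived quantities are carried using the weight values on 1146 pbw of glass at full float precision (net glass mass, the totals, LOI, six oxide percentages, the yield), as set out in the question or the answer.
LOI of each material in turn:
  zinc oxide: 156.0 × 0.002000 = 0.3120 pbw
  silica sand: 536.2 × 0.002100 = 1.126 pbw
  potash feldspar: 153.2 × 0.01480 = 2.267 pbw
  TiO2: 72.86 × 0.01010 = 0.7359 pbw
  nepheline syenite: 126.4 × 0.01580 = 1.997 pbw
  K2CO3: 158.2 × 0.3161 = 50.01 pbw
Total LOI = 56.45 pbw
Glass = batch − LOI = 1203 − 56.45 = 1146 pbw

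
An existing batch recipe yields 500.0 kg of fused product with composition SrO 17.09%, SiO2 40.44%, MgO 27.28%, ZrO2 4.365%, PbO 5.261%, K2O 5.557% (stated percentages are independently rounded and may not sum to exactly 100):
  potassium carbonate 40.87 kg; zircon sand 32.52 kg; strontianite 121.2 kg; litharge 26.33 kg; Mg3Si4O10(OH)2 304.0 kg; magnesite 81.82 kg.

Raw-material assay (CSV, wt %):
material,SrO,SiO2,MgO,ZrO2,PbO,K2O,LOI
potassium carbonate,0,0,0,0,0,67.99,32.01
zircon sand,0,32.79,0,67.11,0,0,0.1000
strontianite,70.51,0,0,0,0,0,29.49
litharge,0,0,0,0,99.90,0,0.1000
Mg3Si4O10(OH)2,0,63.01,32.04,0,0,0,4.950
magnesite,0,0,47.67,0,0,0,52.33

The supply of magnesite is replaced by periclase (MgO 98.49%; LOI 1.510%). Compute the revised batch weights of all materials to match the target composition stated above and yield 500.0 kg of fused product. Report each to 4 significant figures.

Intermediates are shown with 4-significant-figure rounding at each printed step; every computation keeps full float precision in every operation. Every reported value is rounded exactly once; all derived quantities, which include ignition loss, six oxide percentages, the yield, totals, glass mass, are carried in exact precision, exactly as shown in the problem or the answer, from the batch weights for 500.0 kg of glass.
Target masses of each oxide per 500.0 kg fused product:
  SrO: 17.09% × 500.0 = 85.45 kg
  SiO2: 40.44% × 500.0 = 202.2 kg
  MgO: 27.28% × 500.0 = 136.4 kg
  ZrO2: 4.365% × 500.0 = 21.82 kg
  PbO: 5.261% × 500.0 = 26.30 kg
  K2O: 5.557% × 500.0 = 27.78 kg
Oxide-by-oxide audit applying the batch weights above, versus the basis set out (target by target, the sums agree up to rounding of the answer):
  SrO: 121.2·0.7051 = 85.46 kg (target 85.45 kg)
  SiO2: 32.52·0.3279 + 304.0·0.6301 = 202.2 kg (target 202.2 kg)
  MgO: 304.0·0.3204 + 39.60·0.9849 = 136.4 kg (target 136.4 kg)
  ZrO2: 32.52·0.6711 = 21.82 kg (target 21.82 kg)
  PbO: 26.33·0.9990 = 26.30 kg (target 26.30 kg)
  K2O: 40.87·0.6799 = 27.79 kg (target 27.78 kg)
Consistency of the glass mass: total charge less LOI = 500.0 kg (oxide target masses add up to 500.0 kg; stated basis 500.0 kg — deltas are rounding alone).
Batch grand total — Σ batch = 564.5 kg; the LOI term Σ batch·LOI equals 64.53 kg; yield, glass over the total, = 88.57%.

Revised batch per 500.0 kg fused product:
  potassium carbonate: 40.87 kg
  zircon sand: 32.52 kg
  strontianite: 121.2 kg
  litharge: 26.33 kg
  Mg3Si4O10(OH)2: 304.0 kg
  periclase: 39.60 kg
Total batch = 564.5 kg; LOI loss = 64.53 kg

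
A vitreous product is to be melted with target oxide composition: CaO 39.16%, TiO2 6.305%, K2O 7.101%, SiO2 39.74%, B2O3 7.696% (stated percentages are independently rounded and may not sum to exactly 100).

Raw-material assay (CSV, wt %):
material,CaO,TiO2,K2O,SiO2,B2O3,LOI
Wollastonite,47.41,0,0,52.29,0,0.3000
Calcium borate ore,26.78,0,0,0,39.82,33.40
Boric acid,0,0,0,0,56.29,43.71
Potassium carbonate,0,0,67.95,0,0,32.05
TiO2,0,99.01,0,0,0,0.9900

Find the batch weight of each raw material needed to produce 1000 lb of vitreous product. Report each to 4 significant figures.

Batch per 1000 lb vitreous product:
  Wollastonite: 760.0 lb
  Calcium borate ore: 116.8 lb
  Boric acid: 54.07 lb
  Potassium carbonate: 104.5 lb
  TiO2: 63.68 lb
Total batch = 1099 lb; LOI loss = 99.05 lb; yield = 90.99%

Each numeric step runs at full float precision at every stage. In-progress results appear, rounded to four significant figures, in the working; every reported figure is rounded exactly once — all derived quantities are computed from the batch weights on 1000 lb of glass at full precision (LOI, the yield, the totals, glass mass, five oxide percentages), exactly as shown in problem or answer.
Oxide mass targets, per 1000 lb vitreous product:
  CaO: 39.16% × 1000 = 391.6 lb
  TiO2: 6.305% × 1000 = 63.05 lb
  K2O: 7.101% × 1000 = 71.01 lb
  SiO2: 39.74% × 1000 = 397.4 lb
  B2O3: 7.696% × 1000 = 76.96 lb
Mass-balance tally per oxide using the reported weights, for the quoted basis mass (oxide sums agree with the targets up to rounding of the answer):
  CaO: 760.0·0.4741 + 116.8·0.2678 = 391.6 lb (target 391.6 lb)
  TiO2: 63.68·0.9901 = 63.05 lb (target 63.05 lb)
  K2O: 104.5·0.6795 = 71.01 lb (target 71.01 lb)
  SiO2: 760.0·0.5229 = 397.4 lb (target 397.4 lb)
  B2O3: 116.8·0.3982 + 54.07·0.5629 = 76.95 lb (target 76.96 lb)
Mass balance on the glass: batch total minus LOI = 1000 lb (oxide target masses add up to 1000 lb; the stated basis being 1000 lb — deltas are rounding alone).
Adding the batch up: Σ batch = 1099 lb; the LOI term Σ batch·LOI equals 99.05 lb; as yield: glass ÷ batch → 90.99%.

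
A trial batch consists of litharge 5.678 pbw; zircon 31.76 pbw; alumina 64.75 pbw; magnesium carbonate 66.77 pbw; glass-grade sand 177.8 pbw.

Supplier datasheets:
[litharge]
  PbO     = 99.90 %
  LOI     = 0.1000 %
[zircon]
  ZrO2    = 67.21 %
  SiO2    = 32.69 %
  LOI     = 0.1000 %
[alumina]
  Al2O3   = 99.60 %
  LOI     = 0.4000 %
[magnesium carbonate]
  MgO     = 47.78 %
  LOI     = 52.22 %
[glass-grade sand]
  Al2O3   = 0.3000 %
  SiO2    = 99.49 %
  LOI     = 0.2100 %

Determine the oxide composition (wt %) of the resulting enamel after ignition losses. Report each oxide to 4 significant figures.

Mid-chain values appear rounded off to 4 significant digits within the worked lines. All arithmetic carries full precision from start to finish; a single rounding finalizes every reported figure — all derived quantities (ignition loss, totals, glass mass, the yield, the five compositions) are re-derived in full precision starting from the weights for 311.2 pbw of glass as given in either problem or answer.
Oxide-by-oxide delivered mass:
  Al2O3: 64.75·0.9960 + 177.8·0.003000 = 65.02 pbw
  MgO: 66.77·0.4778 = 31.90 pbw
  PbO: 5.678·0.9990 = 5.672 pbw
  ZrO2: 31.76·0.6721 = 21.35 pbw
  SiO2: 31.76·0.3269 + 177.8·0.9949 = 187.3 pbw
LOI: 5.678·0.001000 + 31.76·0.001000 + 64.75·0.004000 + 66.77·0.5222 + 177.8·0.002100 = 35.54 pbw
Net of LOI, the glass mass = 346.8 − 35.54 = 311.2 pbw (= the summed oxide contributions)
percent share: oxide ÷ glass, ×100

Glass mass = 311.2 pbw (batch 346.8 − LOI 35.54).
Composition: Al2O3 20.89%, MgO 10.25%, PbO 1.823%, ZrO2 6.859%, SiO2 60.17%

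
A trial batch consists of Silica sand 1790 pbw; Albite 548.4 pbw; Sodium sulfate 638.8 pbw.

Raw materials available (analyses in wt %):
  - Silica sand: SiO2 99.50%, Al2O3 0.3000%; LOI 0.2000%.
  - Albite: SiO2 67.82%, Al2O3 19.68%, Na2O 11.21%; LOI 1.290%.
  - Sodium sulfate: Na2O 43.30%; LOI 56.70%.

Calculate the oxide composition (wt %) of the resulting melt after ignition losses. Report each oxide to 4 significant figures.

Every computation holds exact precision all the way through; values along the way are printed rounded to four significant figures when written out — every reported figure takes exactly one rounding; the derived quantities, including LOI, glass mass, the three compositions, the yield, totals, are re-derived from the batch weights at 2604 pbw of glass in exact precision, as set out in question or answer.
Per-oxide mass from batch:
  SiO2: 1790·0.9950 + 548.4·0.6782 = 2153 pbw
  Al2O3: 1790·0.003000 + 548.4·0.1968 = 113.3 pbw
  Na2O: 548.4·0.1121 + 638.8·0.4330 = 338.1 pbw
LOI: 1790·0.002000 + 548.4·0.01290 + 638.8·0.5670 = 372.9 pbw
Net of LOI, the glass mass = 2977 − 372.9 = 2604 pbw (the oxide masses sum to this)
oxide / glass × 100 gives the wt %

Glass mass = 2604 pbw (batch 2977 − LOI 372.9).
Composition: SiO2 82.67%, Al2O3 4.350%, Na2O 12.98%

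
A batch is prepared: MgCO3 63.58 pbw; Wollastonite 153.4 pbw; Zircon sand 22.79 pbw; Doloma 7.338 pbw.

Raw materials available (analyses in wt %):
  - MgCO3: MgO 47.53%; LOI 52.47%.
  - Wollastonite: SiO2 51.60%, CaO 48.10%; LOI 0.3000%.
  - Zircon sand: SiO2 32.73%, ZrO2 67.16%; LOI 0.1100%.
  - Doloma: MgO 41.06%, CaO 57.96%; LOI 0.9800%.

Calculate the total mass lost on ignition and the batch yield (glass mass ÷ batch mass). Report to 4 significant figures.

LOI loss = 33.92 pbw; glass = 213.2 pbw; yield = 86.27%

Intermediates appear, rounded to 4 significant digits, when written out — all arithmetic holds full float precision in every operation. Each reported value is rounded a single time. Derived quantities, including ignition loss, totals, four oxide percentages, the yield, glass mass, are carried from the batch weights per 213.2 pbw of glass in full precision, precisely as stated by the problem or the answer.
Ignition loss by material:
  MgCO3: 63.58 × 0.5247 = 33.36 pbw
  Wollastonite: 153.4 × 0.003000 = 0.4602 pbw
  Zircon sand: 22.79 × 0.001100 = 0.02507 pbw
  Doloma: 7.338 × 0.009800 = 0.07191 pbw
Total LOI = 33.92 pbw
Glass = batch − LOI = 247.1 − 33.92 = 213.2 pbw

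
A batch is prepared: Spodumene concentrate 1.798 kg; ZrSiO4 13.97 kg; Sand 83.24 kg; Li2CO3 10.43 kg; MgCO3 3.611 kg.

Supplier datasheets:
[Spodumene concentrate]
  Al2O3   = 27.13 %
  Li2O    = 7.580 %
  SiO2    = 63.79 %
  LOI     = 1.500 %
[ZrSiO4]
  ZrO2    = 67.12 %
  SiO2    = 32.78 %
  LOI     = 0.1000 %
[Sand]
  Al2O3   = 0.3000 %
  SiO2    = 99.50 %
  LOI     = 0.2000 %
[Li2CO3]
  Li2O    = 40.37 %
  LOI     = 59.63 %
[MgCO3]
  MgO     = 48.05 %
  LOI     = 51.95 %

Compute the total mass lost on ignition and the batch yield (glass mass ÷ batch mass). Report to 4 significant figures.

LOI loss = 8.303 kg; glass = 104.7 kg; yield = 92.66%

All internal work maintains full float precision through every step — the intermediate values appear rounded to 4 significant digits in the printout; exactly one rounding goes into every reported value; the derived quantities, which include ignition loss, totals, the five compositions, net glass mass, yield, are computed in exact precision, as quoted within either problem or answer, from the batch weights on 104.7 kg of glass.
Each material's LOI contribution:
  Spodumene concentrate: 1.798 × 0.01500 = 0.02697 kg
  ZrSiO4: 13.97 × 0.001000 = 0.01397 kg
  Sand: 83.24 × 0.002000 = 0.1665 kg
  Li2CO3: 10.43 × 0.5963 = 6.219 kg
  MgCO3: 3.611 × 0.5195 = 1.876 kg
Total LOI = 8.303 kg
Glass = batch − LOI = 113.0 − 8.303 = 104.7 kg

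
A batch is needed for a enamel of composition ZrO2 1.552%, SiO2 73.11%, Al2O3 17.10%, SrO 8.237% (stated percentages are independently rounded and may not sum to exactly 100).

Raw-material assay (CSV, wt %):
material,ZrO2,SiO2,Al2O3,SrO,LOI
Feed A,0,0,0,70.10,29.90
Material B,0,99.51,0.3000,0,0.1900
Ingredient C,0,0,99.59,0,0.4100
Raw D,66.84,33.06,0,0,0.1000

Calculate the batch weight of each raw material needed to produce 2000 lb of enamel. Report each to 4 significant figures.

Mid-chain values appear (rounded to 4 significant figures) in the printout — the whole derivation maintains full float precision at every stage — a single rounding completes each reported result — derived quantities, including the four compositions, LOI, totals, yield, glass mass, are computed from the weighed amounts for 2000 lb of glass in full precision as given in question or answer.
Target oxide masses per 2000 lb enamel:
  ZrO2: 1.552% × 2000 = 31.04 lb
  SiO2: 73.11% × 2000 = 1462 lb
  Al2O3: 17.10% × 2000 = 342.0 lb
  SrO: 8.237% × 2000 = 164.7 lb
Balance tally, oxide-wise, from the weights as reported, versus the basis set out (oxide sums agree with the targets once rounding is allowed for):
  ZrO2: 46.44·0.6684 = 31.04 lb (target 31.04 lb)
  SiO2: 1454·0.9951 + 46.44·0.3306 = 1462 lb (target 1462 lb)
  Al2O3: 1454·0.003000 + 339.0·0.9959 = 342.0 lb (target 342.0 lb)
  SrO: 235.0·0.7010 = 164.7 lb (target 164.7 lb)
Auditing the glass mass value: batch total minus LOI = 2000 lb (oxide target masses add up to 2000 lb; stated basis 2000 lb — differing by rounding only).
Total batch = Σ batch = 2074 lb; LOI removed, Σ of batch·LOI: 74.46 lb; yield, glass over the total, = 96.41%.

Batch per 2000 lb enamel:
  Feed A: 235.0 lb
  Material B: 1454 lb
  Ingredient C: 339.0 lb
  Raw D: 46.44 lb
Total batch = 2074 lb; LOI loss = 74.46 lb; yield = 96.41%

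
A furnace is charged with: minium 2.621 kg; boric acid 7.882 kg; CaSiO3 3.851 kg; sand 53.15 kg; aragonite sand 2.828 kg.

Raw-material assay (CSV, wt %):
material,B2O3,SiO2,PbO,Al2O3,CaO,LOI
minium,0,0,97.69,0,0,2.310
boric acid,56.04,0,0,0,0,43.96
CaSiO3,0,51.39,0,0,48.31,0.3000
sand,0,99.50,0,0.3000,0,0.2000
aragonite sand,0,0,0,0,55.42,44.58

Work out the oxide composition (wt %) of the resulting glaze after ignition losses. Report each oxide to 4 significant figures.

Glass mass = 65.43 kg (batch 70.33 − LOI 4.904).
Composition: B2O3 6.751%, SiO2 83.85%, PbO 3.913%, Al2O3 0.2437%, CaO 5.239%

All internal work maintains exact precision end to end — intermediates are displayed, rounded to four significant digits, at each printed step; each reported figure is rounded exactly once. Derived quantities are computed in full float precision (yield, LOI, five oxide percentages, totals, net glass mass) using the weight values at 65.43 kg of glass, as given in question or answer.
Delivered oxide masses:
  B2O3: 7.882·0.5604 = 4.417 kg
  SiO2: 3.851·0.5139 + 53.15·0.9950 = 54.86 kg
  PbO: 2.621·0.9769 = 2.560 kg
  Al2O3: 53.15·0.003000 = 0.1595 kg
  CaO: 3.851·0.4831 + 2.828·0.5542 = 3.428 kg
LOI: 2.621·0.02310 + 7.882·0.4396 + 3.851·0.003000 + 53.15·0.002000 + 2.828·0.4458 = 4.904 kg
Net of LOI, the glass mass = 70.33 − 4.904 = 65.43 kg (= the summed oxide contributions)
each oxide over glass, ×100, is wt %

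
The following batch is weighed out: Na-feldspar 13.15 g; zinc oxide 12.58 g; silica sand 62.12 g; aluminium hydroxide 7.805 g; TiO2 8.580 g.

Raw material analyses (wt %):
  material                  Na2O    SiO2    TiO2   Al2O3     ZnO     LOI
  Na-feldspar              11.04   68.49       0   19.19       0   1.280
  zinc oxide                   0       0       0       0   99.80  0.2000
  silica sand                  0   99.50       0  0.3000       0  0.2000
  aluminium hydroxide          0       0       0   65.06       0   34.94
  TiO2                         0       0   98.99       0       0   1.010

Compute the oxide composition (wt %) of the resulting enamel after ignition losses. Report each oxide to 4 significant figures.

Values along the way are displayed (rounded to four significant figures) across the worked steps — every computation runs at full precision end to end. Exactly one rounding lands on each reported number — all derived quantities, including the totals, the five compositions, glass mass, LOI, yield, are carried starting from the weights on 101.1 g of glass at full float precision exactly as printed in the question or the answer.
Per-oxide mass from batch:
  Na2O: 13.15·0.1104 = 1.452 g
  SiO2: 13.15·0.6849 + 62.12·0.9950 = 70.82 g
  TiO2: 8.580·0.9899 = 8.493 g
  Al2O3: 13.15·0.1919 + 62.12·0.003000 + 7.805·0.6506 = 7.788 g
  ZnO: 12.58·0.9980 = 12.55 g
LOI: 13.15·0.01280 + 12.58·0.002000 + 62.12·0.002000 + 7.805·0.3494 + 8.580·0.01010 = 3.131 g
batch − LOI leaves glass = 104.2 − 3.131 = 101.1 g (= Σ oxide masses)
percent by weight: oxide/glass ×100

Glass mass = 101.1 g (batch 104.2 − LOI 3.131).
Composition: Na2O 1.436%, SiO2 70.04%, TiO2 8.401%, Al2O3 7.703%, ZnO 12.42%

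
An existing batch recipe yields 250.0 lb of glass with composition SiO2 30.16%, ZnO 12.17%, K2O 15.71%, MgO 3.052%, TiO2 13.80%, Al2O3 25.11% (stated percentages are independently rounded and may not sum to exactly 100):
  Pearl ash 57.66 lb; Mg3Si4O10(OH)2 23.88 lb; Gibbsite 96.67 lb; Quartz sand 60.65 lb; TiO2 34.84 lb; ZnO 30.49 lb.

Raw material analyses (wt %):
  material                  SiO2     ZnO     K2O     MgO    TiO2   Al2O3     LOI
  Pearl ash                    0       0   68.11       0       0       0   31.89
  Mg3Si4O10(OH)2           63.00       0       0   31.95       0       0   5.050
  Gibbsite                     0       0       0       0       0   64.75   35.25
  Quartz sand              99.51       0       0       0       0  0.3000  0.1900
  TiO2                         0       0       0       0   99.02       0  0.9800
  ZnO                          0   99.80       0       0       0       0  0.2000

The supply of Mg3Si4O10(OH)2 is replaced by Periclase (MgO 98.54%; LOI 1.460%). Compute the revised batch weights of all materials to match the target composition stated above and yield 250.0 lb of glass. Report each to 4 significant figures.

The working math maintains exact precision end to end; values along the way appear rounded off to 4 significant digits at each printed step. Exactly one rounding is applied to each reported figure. Derived quantities, which include net glass mass, the totals, LOI, yield, the six compositions, are re-derived at exact precision, as set out in the problem or the answer, starting from the weights at 250.0 lb of glass.
Oxide-by-oxide targets in 250.0 lb glass:
  SiO2: 30.16% × 250.0 = 75.40 lb
  ZnO: 12.17% × 250.0 = 30.42 lb
  K2O: 15.71% × 250.0 = 39.28 lb
  MgO: 3.052% × 250.0 = 7.630 lb
  TiO2: 13.80% × 250.0 = 34.50 lb
  Al2O3: 25.11% × 250.0 = 62.78 lb
Verifying the oxide balance applying the batch weights above, for the quoted basis mass (oxide sums agree with the targets up to rounding of the answer):
  SiO2: 75.77·0.9951 = 75.40 lb (target 75.40 lb)
  ZnO: 30.49·0.9980 = 30.43 lb (target 30.42 lb)
  K2O: 57.66·0.6811 = 39.27 lb (target 39.28 lb)
  MgO: 7.743·0.9854 = 7.630 lb (target 7.630 lb)
  TiO2: 34.84·0.9902 = 34.50 lb (target 34.50 lb)
  Al2O3: 96.60·0.6475 + 75.77·0.003000 = 62.78 lb (target 62.78 lb)
Glass-mass sanity pass: Σ batch − LOI loss = 250.0 lb (the Σ of target masses is 250.0 lb; basis as stated: 250.0 lb — deltas are rounding alone).
Summing the batch: Σ batch = 303.1 lb; ignition loss, Σ(batch × LOI) = 53.10 lb; yield: glass divided by total = 82.48%.

Revised batch per 250.0 lb glass:
  Pearl ash: 57.66 lb
  Periclase: 7.743 lb
  Gibbsite: 96.60 lb
  Quartz sand: 75.77 lb
  TiO2: 34.84 lb
  ZnO: 30.49 lb
Total batch = 303.1 lb; LOI loss = 53.10 lb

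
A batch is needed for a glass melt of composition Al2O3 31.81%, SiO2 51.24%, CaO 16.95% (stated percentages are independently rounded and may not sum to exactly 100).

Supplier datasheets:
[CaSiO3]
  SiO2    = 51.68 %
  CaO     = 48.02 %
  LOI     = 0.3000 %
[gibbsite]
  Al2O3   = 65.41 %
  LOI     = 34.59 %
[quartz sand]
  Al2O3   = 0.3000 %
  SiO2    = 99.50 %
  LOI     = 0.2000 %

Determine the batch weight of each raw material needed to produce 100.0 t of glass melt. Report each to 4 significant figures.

Batch per 100.0 t glass melt:
  CaSiO3: 35.30 t
  gibbsite: 48.48 t
  quartz sand: 33.16 t
Total batch = 116.9 t; LOI loss = 16.94 t; yield = 85.51%

Full precision is kept through every step; working values are rounded off to 4 significant figures as shown — each reported number undergoes a single rounding — all derived quantities are carried from the weighed amounts for 100.0 t of glass at full float precision (three oxide percentages, totals, yield, glass mass, LOI) as quoted within problem or answer.
Per-oxide target masses for 100.0 t glass melt:
  Al2O3: 31.81% × 100.0 = 31.81 t
  SiO2: 51.24% × 100.0 = 51.24 t
  CaO: 16.95% × 100.0 = 16.95 t
Balance tally, oxide-wise, on the weights just shown, versus the basis set out (summed amounts equal target values given rounding of the digits):
  Al2O3: 48.48·0.6541 + 33.16·0.003000 = 31.81 t (target 31.81 t)
  SiO2: 35.30·0.5168 + 33.16·0.9950 = 51.24 t (target 51.24 t)
  CaO: 35.30·0.4802 = 16.95 t (target 16.95 t)
Auditing the glass mass value: total charge less LOI = 100.0 t (per-oxide target masses sum to 100.0 t; versus the stated basis of 100.0 t — any gap is answer rounding).
Batch grand total — Σ batch = 116.9 t; the LOI term Σ batch·LOI equals 16.94 t; yield, glass over the total, = 85.51%.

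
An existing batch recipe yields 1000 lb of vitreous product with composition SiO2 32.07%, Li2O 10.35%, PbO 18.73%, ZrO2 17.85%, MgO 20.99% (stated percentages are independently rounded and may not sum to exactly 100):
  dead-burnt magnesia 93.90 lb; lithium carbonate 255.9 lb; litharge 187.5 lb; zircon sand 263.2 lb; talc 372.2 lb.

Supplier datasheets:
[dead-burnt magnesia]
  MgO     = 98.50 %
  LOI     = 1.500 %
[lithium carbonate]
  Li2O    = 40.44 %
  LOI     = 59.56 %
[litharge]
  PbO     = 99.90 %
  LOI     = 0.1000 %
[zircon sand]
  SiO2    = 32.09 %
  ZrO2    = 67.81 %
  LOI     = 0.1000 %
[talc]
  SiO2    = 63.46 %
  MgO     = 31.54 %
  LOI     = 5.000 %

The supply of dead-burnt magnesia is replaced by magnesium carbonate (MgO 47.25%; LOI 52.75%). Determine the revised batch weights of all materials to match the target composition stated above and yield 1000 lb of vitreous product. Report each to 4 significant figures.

Revised batch per 1000 lb vitreous product:
  magnesium carbonate: 195.8 lb
  lithium carbonate: 255.9 lb
  litharge: 187.5 lb
  zircon sand: 263.2 lb
  talc: 372.2 lb
Total batch = 1275 lb; LOI loss = 274.8 lb

The intermediate values appear, rounded to 4 significant figures, in the printout. Every computation holds exact precision end to end — exactly one rounding is applied to every reported figure; the derived quantities are re-derived using the weight values for 1000 lb of glass in full precision (five oxide percentages, the yield, totals, net glass mass, LOI) as set out in either problem or answer.
The oxide mass targets at 1000 lb vitreous product:
  SiO2: 32.07% × 1000 = 320.7 lb
  Li2O: 10.35% × 1000 = 103.5 lb
  PbO: 18.73% × 1000 = 187.3 lb
  ZrO2: 17.85% × 1000 = 178.5 lb
  MgO: 20.99% × 1000 = 209.9 lb
A balance pass over the oxides, working from each reported weight, versus the basis set out (sums match the target masses inside rounding margins):
  SiO2: 263.2·0.3209 + 372.2·0.6346 = 320.7 lb (target 320.7 lb)
  Li2O: 255.9·0.4044 = 103.5 lb (target 103.5 lb)
  PbO: 187.5·0.9990 = 187.3 lb (target 187.3 lb)
  ZrO2: 263.2·0.6781 = 178.5 lb (target 178.5 lb)
  MgO: 195.8·0.4725 + 372.2·0.3154 = 209.9 lb (target 209.9 lb)
Consistency of the glass mass: batch total minus LOI = 999.8 lb (summing oxide targets gives 999.9 lb; versus the stated basis of 1000 lb — gaps are rounding artifacts).
Batch total: Σ batch = 1275 lb; the LOI term Σ batch·LOI equals 274.8 lb; the yield ratio, glass ÷ batch: 78.44%.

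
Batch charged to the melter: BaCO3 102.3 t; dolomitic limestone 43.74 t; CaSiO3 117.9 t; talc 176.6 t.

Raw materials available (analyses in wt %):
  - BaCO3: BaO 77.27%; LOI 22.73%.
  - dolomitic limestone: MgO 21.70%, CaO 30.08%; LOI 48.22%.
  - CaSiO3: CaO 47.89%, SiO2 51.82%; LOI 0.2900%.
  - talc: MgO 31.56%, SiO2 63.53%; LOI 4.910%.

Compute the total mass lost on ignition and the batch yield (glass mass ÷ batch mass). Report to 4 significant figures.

Mid-chain values appear, rounded to 4 significant figures, within the worked lines — exact precision is held from start to finish. Each reported figure is rounded exactly once — derived quantities, including the yield, the totals, the four compositions, glass mass, ignition loss, are computed from the weighed amounts at 387.2 t of glass at full precision as set out in question or answer.
Material-by-material LOI:
  BaCO3: 102.3 × 0.2273 = 23.25 t
  dolomitic limestone: 43.74 × 0.4822 = 21.09 t
  CaSiO3: 117.9 × 0.002900 = 0.3419 t
  talc: 176.6 × 0.04910 = 8.671 t
Total LOI = 53.36 t
Glass = batch − LOI = 440.5 − 53.36 = 387.2 t

LOI loss = 53.36 t; glass = 387.2 t; yield = 87.89%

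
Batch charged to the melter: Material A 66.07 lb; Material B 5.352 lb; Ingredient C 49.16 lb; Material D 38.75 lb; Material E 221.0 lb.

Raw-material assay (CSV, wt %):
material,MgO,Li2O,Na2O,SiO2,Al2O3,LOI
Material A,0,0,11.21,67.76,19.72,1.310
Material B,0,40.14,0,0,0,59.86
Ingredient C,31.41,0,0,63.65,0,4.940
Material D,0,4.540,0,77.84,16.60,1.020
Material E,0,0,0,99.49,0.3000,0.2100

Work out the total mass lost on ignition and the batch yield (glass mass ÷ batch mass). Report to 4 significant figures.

LOI loss = 7.357 lb; glass = 373.0 lb; yield = 98.07%

Mid-chain values are displayed, with 4-significant-digit rounding, across the worked steps; all internal work carries full float precision all the way through — exactly one rounding is applied to every reported result; all derived quantities are re-derived at full precision (LOI, yield, glass mass, five oxide percentages, the totals) from the weighed amounts per 373.0 lb of glass, as given in problem or answer.
Loss on ignition, line by line:
  Material A: 66.07 × 0.01310 = 0.8655 lb
  Material B: 5.352 × 0.5986 = 3.204 lb
  Ingredient C: 49.16 × 0.04940 = 2.429 lb
  Material D: 38.75 × 0.01020 = 0.3953 lb
  Material E: 221.0 × 0.002100 = 0.4641 lb
Total LOI = 7.357 lb
Glass = batch − LOI = 380.3 − 7.357 = 373.0 lb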